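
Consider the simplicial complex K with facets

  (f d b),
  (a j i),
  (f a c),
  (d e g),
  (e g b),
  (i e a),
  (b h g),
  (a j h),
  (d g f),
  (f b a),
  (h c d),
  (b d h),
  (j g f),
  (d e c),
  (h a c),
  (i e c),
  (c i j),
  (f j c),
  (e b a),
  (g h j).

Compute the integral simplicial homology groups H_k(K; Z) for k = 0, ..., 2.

H_0 = Z,  H_1 = Z ⊕ Z/2,  H_2 = 0.

Order the vertices as a < b < c < d < e < f < g < h < i < j. Listing each simplex with vertices in this order, K has dimension 2 with simplices:

  0-simplices (10): a, b, c, d, e, f, g, h, i, j
  1-simplices (30): ab, ac, ae, af, ah, ai, aj, bd, be, bf, bg, bh, cd, ce, cf, ch, ci, cj, de, df, dg, dh, eg, ei, fg, fj, gh, gj, hj, ij
  2-simplices (20): abe, abf, acf, ach, aei, ahj, aij, bdf, bdh, beg, bgh, cde, cdh, cei, cfj, cij, deg, dfg, fgj, ghj

giving chain groups C_0 ≅ Z^10, C_1 ≅ Z^30, C_2 ≅ Z^20.

Boundary ∂_1: C_1 → C_0 is given by ∂[p,q] = [q] − [p].
The 10×30 boundary matrix has rank 9 and Smith normal form diag(1,1,1,1,1,1,1,1,1).

Boundary ∂_2: C_2 → C_1 maps a triangle to the signed sum of its edges. For instance
  ∂cij = ij − cj + ci,
  ∂aij = ij − aj + ai.
This gives a 30×20 integer matrix of rank 20; reducing to Smith normal form yields diagonal entries (1,1,1,1,1,1,1,1,1,1,1,1,1,1,1,1,1,1,1,2).

From H_k ≅ ker(∂_k) / im(∂_{k+1}) we obtain:

  H_0: rank C_0 − rank ∂_1 = 10 − 9 = 1, and the invariant factors of ∂_1 are all 1, so H_0 ≅ Z.
  H_1: rank ker ∂_1 − rank ∂_2 = (30 − 9) − 20 = 1, and ∂_2 has invariant factor 2 > 1, so H_1 ≅ Z ⊕ Z/2.
  H_2: rank ker ∂_2 − rank ∂_3 = (20 − 20) − 0 = 0, and there is no ∂_3, so H_2 ≅ 0.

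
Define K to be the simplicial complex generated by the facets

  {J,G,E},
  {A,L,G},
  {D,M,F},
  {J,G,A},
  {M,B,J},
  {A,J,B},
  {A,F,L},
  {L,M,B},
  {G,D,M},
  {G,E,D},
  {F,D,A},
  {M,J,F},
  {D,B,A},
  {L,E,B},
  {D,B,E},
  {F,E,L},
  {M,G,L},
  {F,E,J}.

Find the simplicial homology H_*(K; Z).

Order the vertices as A < B < D < E < F < G < J < L < M. Listing each simplex with vertices in this order, K has dimension 2 with simplices:

  0-simplices (9): A, B, D, E, F, G, J, L, M
  1-simplices (27): AB, AD, AF, AG, AJ, AL, BD, BE, BJ, BL, BM, DE, DF, DG, DM, EF, EG, EJ, EL, FJ, FL, FM, GJ, GL, GM, JM, LM
  2-simplices (18): ABD, ABJ, ADF, AFL, AGJ, AGL, BDE, BEL, BJM, BLM, DEG, DFM, DGM, EFJ, EFL, EGJ, FJM, GLM

so the chain groups are C_0 ≅ Z^9, C_1 ≅ Z^27, C_2 ≅ Z^18.

∂_1: C_1 → C_0 maps an edge to its endpoints' difference, ∂[p,q] = q − p.
This gives a 9×27 integer matrix of rank 8; reducing to Smith normal form yields diagonal entries (1,1,1,1,1,1,1,1).

Boundary ∂_2: C_2 → C_1 maps a triangle to the signed sum of its edges. For instance
  ∂AGJ = GJ − AJ + AG,
  ∂DFM = FM − DM + DF.
The resulting 27×18 matrix has rank 17, and its Smith normal form has invariant factors (1,1,1,1,1,1,1,1,1,1,1,1,1,1,1,1,1).

Computing H_k = (kernel of ∂_k) / (image of ∂_{k+1}):

  H_0: rank C_0 − rank ∂_1 = 9 − 8 = 1, and the invariant factors of ∂_1 are all 1, so H_0 = Z.
  H_1: rank ker ∂_1 − rank ∂_2 = (27 − 8) − 17 = 2, and the invariant factors of ∂_2 are all 1, so H_1 = Z^2.
  H_2: rank ker ∂_2 − rank ∂_3 = (18 − 17) − 0 = 1, and there is no ∂_3, so H_2 = Z.

H_0 ≅ Z,  H_1 ≅ Z^2,  H_2 ≅ Z.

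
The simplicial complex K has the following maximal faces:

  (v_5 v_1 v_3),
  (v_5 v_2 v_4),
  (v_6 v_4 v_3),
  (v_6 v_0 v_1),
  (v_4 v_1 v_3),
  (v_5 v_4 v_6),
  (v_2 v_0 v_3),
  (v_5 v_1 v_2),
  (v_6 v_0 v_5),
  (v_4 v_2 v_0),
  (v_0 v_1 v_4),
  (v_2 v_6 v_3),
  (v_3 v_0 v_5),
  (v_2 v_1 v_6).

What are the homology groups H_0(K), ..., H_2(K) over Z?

H_0 = Z,  H_1 = Z^2,  H_2 = Z.

Take the total order v_0 < v_1 < v_2 < v_3 < v_4 < v_5 < v_6 on the vertex set. Then K (dimension 2) consists of the simplices:

  0-simplices (7): [v_0], [v_1], [v_2], [v_3], [v_4], [v_5], [v_6]
  1-simplices (21): (21 of them)
  2-simplices (14): (14 of them)

Hence C_0 ≅ Z^7, C_1 ≅ Z^21, C_2 ≅ Z^14.

The boundary map ∂_1: C_1 → C_0 maps an edge to its endpoints' difference, ∂[p,q] = q − p.
The 7×21 boundary matrix has rank 6 and Smith normal form diag(1,1,1,1,1,1).

The boundary map ∂_2: C_2 → C_1 maps a triangle to the signed sum of its edges. For instance
  ∂[v_3,v_4,v_6] = [v_4,v_6] − [v_3,v_6] + [v_3,v_4],
  ∂[v_1,v_3,v_5] = [v_3,v_5] − [v_1,v_5] + [v_1,v_3].
As a 21×14 matrix over Z this has rank 13, with invariant factors (1,1,1,1,1,1,1,1,1,1,1,1,1).

Reading off H_k = ker ∂_k / im ∂_{k+1}:

  H_0: rank C_0 − rank ∂_1 = 7 − 6 = 1, and the invariant factors of ∂_1 are all 1, so H_0 ≅ Z.
  H_1: rank ker ∂_1 − rank ∂_2 = (21 − 6) − 13 = 2, and the invariant factors of ∂_2 are all 1, so H_1 ≅ Z^2.
  H_2: rank ker ∂_2 − rank ∂_3 = (14 − 13) − 0 = 1, and there is no ∂_3, so H_2 ≅ Z.

As a check, the Euler characteristic is 7 − 21 + 14 = 0, which agrees with 1 − 2 + 1 = 0.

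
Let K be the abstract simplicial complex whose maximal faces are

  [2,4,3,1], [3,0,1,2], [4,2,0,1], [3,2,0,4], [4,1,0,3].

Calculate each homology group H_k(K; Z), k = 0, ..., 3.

H_0 ≅ Z,  H_1 = 0,  H_2 = 0,  H_3 ≅ Z.

K has 5 vertices, 10 edges, 10 triangles, 5 3-simplices.
rank ∂_0 = 0, rank ∂_1 = 4 ⇒ b_0 = 5 − 0 − 4 = 1; all invariant factors of ∂_1 are 1 so no torsion. So H_0 ≅ Z.
rank ∂_1 = 4, rank ∂_2 = 6 ⇒ b_1 = 10 − 4 − 6 = 0; all invariant factors of ∂_2 are 1 so no torsion. So H_1 ≅ 0.
rank ∂_2 = 6, rank ∂_3 = 4 ⇒ b_2 = 10 − 6 − 4 = 0; all invariant factors of ∂_3 are 1 so no torsion. So H_2 ≅ 0.
rank ∂_3 = 4, rank ∂_4 = 0 ⇒ b_3 = 5 − 4 − 0 = 1. So H_3 ≅ Z.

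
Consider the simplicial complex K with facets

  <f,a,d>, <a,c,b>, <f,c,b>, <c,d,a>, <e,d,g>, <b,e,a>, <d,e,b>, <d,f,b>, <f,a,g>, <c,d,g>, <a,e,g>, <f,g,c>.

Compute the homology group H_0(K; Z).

H_0 ≅ Z.

K has 7 vertices, 18 edges, 12 triangles.
rank ∂_0 = 0, rank ∂_1 = 6 ⇒ b_0 = 7 − 0 − 6 = 1; all invariant factors of ∂_1 are 1 so no torsion. So H_0 = Z.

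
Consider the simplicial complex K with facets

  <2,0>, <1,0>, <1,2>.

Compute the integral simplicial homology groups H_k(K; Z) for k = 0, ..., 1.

H_0 = Z,  H_1 = Z.

We work with the vertex ordering 0 < 1 < 2. The simplices of K, each written with vertices in increasing order, are:

  0-simplices (3): [0], [1], [2]
  1-simplices (3): [0,1], [0,2], [1,2]

so the chain groups are C_0 ≅ Z^3, C_1 ≅ Z^3.

The boundary map ∂_1: C_1 → C_0 sends each edge [p,q] (with p < q) to q − p.
This gives a 3×3 integer matrix of rank 2; reducing to Smith normal form yields diagonal entries (1,1).

From H_k ≅ ker(∂_k) / im(∂_{k+1}) we obtain:

  H_0: rank C_0 − rank ∂_1 = 3 − 2 = 1, and the invariant factors of ∂_1 are all 1, so H_0 = Z.
  H_1: rank ker ∂_1 − rank ∂_2 = (3 − 2) − 0 = 1, and there is no ∂_2, so H_1 = Z.

(K is a triangulation of the circle S^1.)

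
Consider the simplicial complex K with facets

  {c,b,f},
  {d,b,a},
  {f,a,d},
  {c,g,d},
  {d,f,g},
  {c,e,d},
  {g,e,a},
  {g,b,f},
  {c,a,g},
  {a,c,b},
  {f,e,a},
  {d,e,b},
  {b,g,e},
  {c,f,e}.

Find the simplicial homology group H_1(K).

H_1 ≅ Z^2.

Fix the vertex order a < b < c < d < e < f < g and write every simplex with vertices in increasing order. Then dim K = 2 and the simplices of K are:

  0-simplices (7): a, b, c, d, e, f, g
  1-simplices (21): ab, ac, ad, ae, af, ag, bc, bd, be, bf, bg, cd, ce, cf, cg, de, df, dg, ef, eg, fg
  2-simplices (14): abc, abd, acg, adf, aef, aeg, bcf, bde, beg, bfg, cde, cdg, cef, dfg

Hence C_0 ≅ Z^7, C_1 ≅ Z^21, C_2 ≅ Z^14.

The boundary map ∂_1: C_1 → C_0 maps an edge to its endpoints' difference, ∂[p,q] = q − p. For instance
  ∂dg = g − d.
This gives a 7×21 integer matrix of rank 6; reducing to Smith normal form yields diagonal entries (1,1,1,1,1,1).

∂_2: C_2 → C_1 acts by ∂[p,q,r] = [q,r] − [p,r] + [p,q]. For instance
  ∂abd = bd − ad + ab,
  ∂dfg = fg − dg + df.
This gives a 21×14 integer matrix of rank 13; reducing to Smith normal form yields diagonal entries (1,1,1,1,1,1,1,1,1,1,1,1,1).

From H_k ≅ ker(∂_k) / im(∂_{k+1}) we obtain:

  H_1: rank ker ∂_1 − rank ∂_2 = (21 − 6) − 13 = 2, and the invariant factors of ∂_2 are all 1, so H_1 = Z^2.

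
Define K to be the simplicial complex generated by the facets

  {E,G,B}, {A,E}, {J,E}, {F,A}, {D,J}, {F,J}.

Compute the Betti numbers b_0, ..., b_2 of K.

b_0 = 1, b_1 = 1, b_2 = 0.

Fix the vertex order A < B < D < E < F < G < J and write every simplex with vertices in increasing order. Then dim K = 2 and the simplices of K are:

  0-simplices (7): A, B, D, E, F, G, J
  1-simplices (8): AE, AF, BE, BG, DJ, EG, EJ, FJ
  2-simplices (1): BEG

Hence C_0 ≅ Z^7, C_1 ≅ Z^8, C_2 ≅ Z^1.

The boundary map ∂_1: C_1 → C_0 sends each edge [p,q] (with p < q) to q − p.
The resulting 7×8 matrix has rank 6, and its Smith normal form has invariant factors (1,1,1,1,1,1).

∂_2: C_2 → C_1 maps a triangle to the signed sum of its edges. For instance
  ∂BEG = EG − BG + BE.
The 8×1 boundary matrix has rank 1 and Smith normal form diag(1).

Reading off H_k = ker ∂_k / im ∂_{k+1}:

  H_0: rank C_0 − rank ∂_1 = 7 − 6 = 1, and the invariant factors of ∂_1 are all 1, so H_0 ≅ Z.
  H_1: rank ker ∂_1 − rank ∂_2 = (8 − 6) − 1 = 1, and the invariant factors of ∂_2 are all 1, so H_1 ≅ Z.
  H_2: rank ker ∂_2 − rank ∂_3 = (1 − 1) − 0 = 0, and there is no ∂_3, so H_2 ≅ 0.

As a check, the Euler characteristic is 7 − 8 + 1 = 0, which agrees with 1 − 1 + 0 = 0.

Hence the Betti numbers are b_0 = 1, b_1 = 1, b_2 = 0.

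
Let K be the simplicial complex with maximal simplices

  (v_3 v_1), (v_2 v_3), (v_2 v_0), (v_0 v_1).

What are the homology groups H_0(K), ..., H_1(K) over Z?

H_0 = Z,  H_1 = Z.

K has 4 vertices, 4 edges.
rank ∂_0 = 0, rank ∂_1 = 3 ⇒ b_0 = 4 − 0 − 3 = 1; all invariant factors of ∂_1 are 1 so no torsion. So H_0 ≅ Z.
rank ∂_1 = 3, rank ∂_2 = 0 ⇒ b_1 = 4 − 3 − 0 = 1. So H_1 ≅ Z.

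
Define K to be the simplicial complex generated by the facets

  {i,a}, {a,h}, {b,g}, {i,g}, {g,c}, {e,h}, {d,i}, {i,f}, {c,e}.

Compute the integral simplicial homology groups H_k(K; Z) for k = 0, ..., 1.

K has 9 vertices, 9 edges.
rank ∂_0 = 0, rank ∂_1 = 8 ⇒ b_0 = 9 − 0 − 8 = 1; all invariant factors of ∂_1 are 1 so no torsion. So H_0 = Z.
rank ∂_1 = 8, rank ∂_2 = 0 ⇒ b_1 = 9 − 8 − 0 = 1. So H_1 = Z.

H_0 ≅ Z,  H_1 ≅ Z.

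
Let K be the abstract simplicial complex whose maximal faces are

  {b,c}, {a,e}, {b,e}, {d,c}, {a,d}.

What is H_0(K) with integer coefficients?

H_0 = Z.

Fix the vertex order a < b < c < d < e and write every simplex with vertices in increasing order. Then dim K = 1 and the simplices of K are:

  0-simplices (5): a, b, c, d, e
  1-simplices (5): ad, ae, bc, be, cd

so the chain groups are C_0 ≅ Z^5, C_1 ≅ Z^5.

Boundary ∂_1: C_1 → C_0 maps an edge to its endpoints' difference, ∂[p,q] = q − p.
As a 5×5 matrix over Z this has rank 4, with invariant factors (1,1,1,1).

Now H_k = ker ∂_k / im ∂_{k+1}, so:

  H_0: rank C_0 − rank ∂_1 = 5 − 4 = 1, and the invariant factors of ∂_1 are all 1, so H_0 = Z.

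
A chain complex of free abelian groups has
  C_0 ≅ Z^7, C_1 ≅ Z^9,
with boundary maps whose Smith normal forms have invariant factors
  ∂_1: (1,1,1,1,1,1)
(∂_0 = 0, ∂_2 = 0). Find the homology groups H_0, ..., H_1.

H_0 ≅ Z,  H_1 ≅ Z^3.

H_0: b_0 = 7 − 0 − 6 = 1; torsion from ∂_1 factors > 1: none. So H_0 ≅ Z.
H_1: b_1 = 9 − 6 − 0 = 3; torsion from ∂_2 factors > 1: none. So H_1 ≅ Z^3.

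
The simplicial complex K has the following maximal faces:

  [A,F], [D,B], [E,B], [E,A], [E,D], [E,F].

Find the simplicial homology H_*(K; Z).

Order the vertices as A < B < D < E < F. Listing each simplex with vertices in this order, K has dimension 1 with simplices:

  0-simplices (5): A, B, D, E, F
  1-simplices (6): AE, AF, BD, BE, DE, EF

giving chain groups C_0 ≅ Z^5, C_1 ≅ Z^6.

The boundary map ∂_1: C_1 → C_0 is given by ∂[p,q] = [q] − [p]. For instance
  ∂AF = F − A.
The 5×6 boundary matrix has rank 4 and Smith normal form diag(1,1,1,1).

Now H_k = ker ∂_k / im ∂_{k+1}, so:

  H_0: rank C_0 − rank ∂_1 = 5 − 4 = 1, and the invariant factors of ∂_1 are all 1, so H_0 ≅ Z.
  H_1: rank ker ∂_1 − rank ∂_2 = (6 − 4) − 0 = 2, and there is no ∂_2, so H_1 ≅ Z^2.

H_0 ≅ Z,  H_1 ≅ Z^2.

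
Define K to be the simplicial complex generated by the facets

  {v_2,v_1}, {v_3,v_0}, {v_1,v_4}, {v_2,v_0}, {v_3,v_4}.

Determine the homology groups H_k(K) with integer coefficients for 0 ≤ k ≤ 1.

We work with the vertex ordering v_0 < v_1 < v_2 < v_3 < v_4. The simplices of K, each written with vertices in increasing order, are:

  0-simplices (5): [v_0], [v_1], [v_2], [v_3], [v_4]
  1-simplices (5): [v_0,v_2], [v_0,v_3], [v_1,v_2], [v_1,v_4], [v_3,v_4]

Hence C_0 ≅ Z^5, C_1 ≅ Z^5.

The boundary map ∂_1: C_1 → C_0 sends each edge [p,q] (with p < q) to q − p. For instance
  ∂[v_3,v_4] = [v_4] − [v_3].
The 5×5 boundary matrix has rank 4 and Smith normal form diag(1,1,1,1).

Now H_k = ker ∂_k / im ∂_{k+1}, so:

  H_0: rank C_0 − rank ∂_1 = 5 − 4 = 1, and the invariant factors of ∂_1 are all 1, so H_0 = Z.
  H_1: rank ker ∂_1 − rank ∂_2 = (5 − 4) − 0 = 1, and there is no ∂_2, so H_1 = Z.

H_0 = Z,  H_1 = Z.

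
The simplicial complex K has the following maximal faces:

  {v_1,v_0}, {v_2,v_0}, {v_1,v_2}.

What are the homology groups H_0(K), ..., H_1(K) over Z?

Order the vertices as v_0 < v_1 < v_2. Listing each simplex with vertices in this order, K has dimension 1 with simplices:

  0-simplices (3): [v_0], [v_1], [v_2]
  1-simplices (3): [v_0,v_1], [v_0,v_2], [v_1,v_2]

so the chain groups are C_0 ≅ Z^3, C_1 ≅ Z^3.

∂_1: C_1 → C_0 sends each edge [p,q] (with p < q) to q − p.
The resulting 3×3 matrix has rank 2, and its Smith normal form has invariant factors (1,1).

Computing H_k = (kernel of ∂_k) / (image of ∂_{k+1}):

  H_0: rank C_0 − rank ∂_1 = 3 − 2 = 1, and the invariant factors of ∂_1 are all 1, so H_0 ≅ Z.
  H_1: rank ker ∂_1 − rank ∂_2 = (3 − 2) − 0 = 1, and there is no ∂_2, so H_1 ≅ Z.

(K is a triangulation of the circle S^1.)

H_0 = Z,  H_1 = Z.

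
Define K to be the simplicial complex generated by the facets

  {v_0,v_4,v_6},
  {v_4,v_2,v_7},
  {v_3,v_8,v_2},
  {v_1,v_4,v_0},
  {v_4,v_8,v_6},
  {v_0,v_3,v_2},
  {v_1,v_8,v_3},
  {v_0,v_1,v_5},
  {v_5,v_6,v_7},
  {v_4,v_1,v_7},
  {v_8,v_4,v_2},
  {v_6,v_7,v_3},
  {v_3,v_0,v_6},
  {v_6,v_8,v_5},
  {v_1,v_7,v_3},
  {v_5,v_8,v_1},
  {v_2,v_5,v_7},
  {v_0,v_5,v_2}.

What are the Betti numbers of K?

Order the vertices as v_0 < v_1 < v_2 < v_3 < v_4 < v_5 < v_6 < v_7 < v_8. Listing each simplex with vertices in this order, K has dimension 2 with simplices:

  0-simplices (9): [v_0], [v_1], [v_2], [v_3], [v_4], [v_5], [v_6], [v_7], [v_8]
  1-simplices (27): (27 of them)
  2-simplices (18): (18 of them)

Hence C_0 ≅ Z^9, C_1 ≅ Z^27, C_2 ≅ Z^18.

Boundary ∂_1: C_1 → C_0 is given by ∂[p,q] = [q] − [p].
This gives a 9×27 integer matrix of rank 8; reducing to Smith normal form yields diagonal entries (1,1,1,1,1,1,1,1).

Boundary ∂_2: C_2 → C_1 maps a triangle to the signed sum of its edges. For instance
  ∂[v_2,v_3,v_8] = [v_3,v_8] − [v_2,v_8] + [v_2,v_3],
  ∂[v_0,v_4,v_6] = [v_4,v_6] − [v_0,v_6] + [v_0,v_4].
The 27×18 boundary matrix has rank 17 and Smith normal form diag(1,1,1,1,1,1,1,1,1,1,1,1,1,1,1,1,1).

From H_k ≅ ker(∂_k) / im(∂_{k+1}) we obtain:

  H_0: rank C_0 − rank ∂_1 = 9 − 8 = 1, and the invariant factors of ∂_1 are all 1, so H_0 ≅ Z.
  H_1: rank ker ∂_1 − rank ∂_2 = (27 − 8) − 17 = 2, and the invariant factors of ∂_2 are all 1, so H_1 ≅ Z^2.
  H_2: rank ker ∂_2 − rank ∂_3 = (18 − 17) − 0 = 1, and there is no ∂_3, so H_2 ≅ Z.

(K is a triangulation of the torus T^2.)

Hence the Betti numbers are b_0 = 1, b_1 = 2, b_2 = 1.

b_0 = 1, b_1 = 2, b_2 = 1.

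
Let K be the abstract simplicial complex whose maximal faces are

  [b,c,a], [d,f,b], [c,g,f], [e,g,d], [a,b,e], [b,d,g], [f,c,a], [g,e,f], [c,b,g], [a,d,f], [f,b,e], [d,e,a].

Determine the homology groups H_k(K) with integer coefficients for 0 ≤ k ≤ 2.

Fix the vertex order a < b < c < d < e < f < g and write every simplex with vertices in increasing order. Then dim K = 2 and the simplices of K are:

  0-simplices (7): a, b, c, d, e, f, g
  1-simplices (18): ab, ac, ad, ae, af, bc, bd, be, bf, bg, cf, cg, de, df, dg, ef, eg, fg
  2-simplices (12): abc, abe, acf, ade, adf, bcg, bdf, bdg, bef, cfg, deg, efg

Hence C_0 ≅ Z^7, C_1 ≅ Z^18, C_2 ≅ Z^12.

The boundary map ∂_1: C_1 → C_0 is given by ∂[p,q] = [q] − [p].
This gives a 7×18 integer matrix of rank 6; reducing to Smith normal form yields diagonal entries (1,1,1,1,1,1).

The boundary map ∂_2: C_2 → C_1 acts by ∂[p,q,r] = [q,r] − [p,r] + [p,q]. For instance
  ∂abe = be − ae + ab,
  ∂abc = bc − ac + ab.
As a 18×12 matrix over Z this has rank 12, with invariant factors (1,1,1,1,1,1,1,1,1,1,1,2).

Reading off H_k = ker ∂_k / im ∂_{k+1}:

  H_0: rank C_0 − rank ∂_1 = 7 − 6 = 1, and the invariant factors of ∂_1 are all 1, so H_0 ≅ Z.
  H_1: rank ker ∂_1 − rank ∂_2 = (18 − 6) − 12 = 0, and ∂_2 has invariant factor 2 > 1, so H_1 ≅ Z_2.
  H_2: rank ker ∂_2 − rank ∂_3 = (12 − 12) − 0 = 0, and there is no ∂_3, so H_2 ≅ 0.

(K is a triangulation of the real projective plane RP^2.)

H_0 = Z,  H_1 = Z_2,  H_2 = 0.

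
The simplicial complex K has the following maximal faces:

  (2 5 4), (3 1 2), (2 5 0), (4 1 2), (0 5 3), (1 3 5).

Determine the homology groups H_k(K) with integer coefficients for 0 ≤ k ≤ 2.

H_0 = Z,  H_1 = Z,  H_2 = 0.

Order the vertices as 0 < 1 < 2 < 3 < 4 < 5. Listing each simplex with vertices in this order, K has dimension 2 with simplices:

  0-simplices (6): [0], [1], [2], [3], [4], [5]
  1-simplices (12): [0,2], [0,3], [0,5], [1,2], [1,3], [1,4], [1,5], [2,3], [2,4], [2,5], [3,5], [4,5]
  2-simplices (6): [0,2,5], [0,3,5], [1,2,3], [1,2,4], [1,3,5], [2,4,5]

so the chain groups are C_0 ≅ Z^6, C_1 ≅ Z^12, C_2 ≅ Z^6.

The boundary map ∂_1: C_1 → C_0 sends each edge [p,q] (with p < q) to q − p. For instance
  ∂[0,2] = [2] − [0].
The resulting 6×12 matrix has rank 5, and its Smith normal form has invariant factors (1,1,1,1,1).

∂_2: C_2 → C_1 maps a triangle to the signed sum of its edges. For instance
  ∂[0,2,5] = [2,5] − [0,5] + [0,2],
  ∂[1,2,4] = [2,4] − [1,4] + [1,2].
This gives a 12×6 integer matrix of rank 6; reducing to Smith normal form yields diagonal entries (1,1,1,1,1,1).

Reading off H_k = ker ∂_k / im ∂_{k+1}:

  H_0: rank C_0 − rank ∂_1 = 6 − 5 = 1, and the invariant factors of ∂_1 are all 1, so H_0 = Z.
  H_1: rank ker ∂_1 − rank ∂_2 = (12 − 5) − 6 = 1, and the invariant factors of ∂_2 are all 1, so H_1 = Z.
  H_2: rank ker ∂_2 − rank ∂_3 = (6 − 6) − 0 = 0, and there is no ∂_3, so H_2 = 0.

(K is a triangulation of the cylinder S^1 x I.)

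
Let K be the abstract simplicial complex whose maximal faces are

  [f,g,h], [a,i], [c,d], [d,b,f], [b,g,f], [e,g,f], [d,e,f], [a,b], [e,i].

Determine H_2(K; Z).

Fix the vertex order a < b < c < d < e < f < g < h < i and write every simplex with vertices in increasing order. Then dim K = 2 and the simplices of K are:

  0-simplices (9): a, b, c, d, e, f, g, h, i
  1-simplices (14): ab, ai, bd, bf, bg, cd, de, df, ef, eg, ei, fg, fh, gh
  2-simplices (5): bdf, bfg, def, efg, fgh

so the chain groups are C_0 ≅ Z^9, C_1 ≅ Z^14, C_2 ≅ Z^5.

Boundary ∂_1: C_1 → C_0 is given by ∂[p,q] = [q] − [p].
This gives a 9×14 integer matrix of rank 8; reducing to Smith normal form yields diagonal entries (1,1,1,1,1,1,1,1).

The boundary map ∂_2: C_2 → C_1 sends each 2-simplex [p,q,r] to [q,r] − [p,r] + [p,q]. For instance
  ∂bfg = fg − bg + bf,
  ∂def = ef − df + de.
This gives a 14×5 integer matrix of rank 5; reducing to Smith normal form yields diagonal entries (1,1,1,1,1).

From H_k ≅ ker(∂_k) / im(∂_{k+1}) we obtain:

  H_2: rank ker ∂_2 − rank ∂_3 = (5 − 5) − 0 = 0, and there is no ∂_3, so H_2 ≅ 0.

H_2 = 0.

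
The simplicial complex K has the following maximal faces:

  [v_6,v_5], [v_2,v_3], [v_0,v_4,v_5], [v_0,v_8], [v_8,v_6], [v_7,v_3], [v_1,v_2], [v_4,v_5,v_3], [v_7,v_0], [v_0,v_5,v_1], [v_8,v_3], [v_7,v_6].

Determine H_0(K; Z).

H_0 = Z.

K has 9 vertices, 16 edges, 3 triangles.
rank ∂_0 = 0, rank ∂_1 = 8 ⇒ b_0 = 9 − 0 − 8 = 1; all invariant factors of ∂_1 are 1 so no torsion. So H_0 ≅ Z.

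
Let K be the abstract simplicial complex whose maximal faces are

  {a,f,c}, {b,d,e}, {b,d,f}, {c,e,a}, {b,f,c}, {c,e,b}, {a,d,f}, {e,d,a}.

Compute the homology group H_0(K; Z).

Order the vertices as a < b < c < d < e < f. Listing each simplex with vertices in this order, K has dimension 2 with simplices:

  0-simplices (6): a, b, c, d, e, f
  1-simplices (12): ac, ad, ae, af, bc, bd, be, bf, ce, cf, de, df
  2-simplices (8): ace, acf, ade, adf, bce, bcf, bde, bdf

Hence C_0 ≅ Z^6, C_1 ≅ Z^12, C_2 ≅ Z^8.

Boundary ∂_1: C_1 → C_0 maps an edge to its endpoints' difference, ∂[p,q] = q − p. For instance
  ∂ae = e − a.
The 6×12 boundary matrix has rank 5 and Smith normal form diag(1,1,1,1,1).

Boundary ∂_2: C_2 → C_1 maps a triangle to the signed sum of its edges. For instance
  ∂ace = ce − ae + ac,
  ∂bdf = df − bf + bd.
This gives a 12×8 integer matrix of rank 7; reducing to Smith normal form yields diagonal entries (1,1,1,1,1,1,1).

From H_k ≅ ker(∂_k) / im(∂_{k+1}) we obtain:

  H_0: rank C_0 − rank ∂_1 = 6 − 5 = 1, and the invariant factors of ∂_1 are all 1, so H_0 ≅ Z.

H_0 ≅ Z.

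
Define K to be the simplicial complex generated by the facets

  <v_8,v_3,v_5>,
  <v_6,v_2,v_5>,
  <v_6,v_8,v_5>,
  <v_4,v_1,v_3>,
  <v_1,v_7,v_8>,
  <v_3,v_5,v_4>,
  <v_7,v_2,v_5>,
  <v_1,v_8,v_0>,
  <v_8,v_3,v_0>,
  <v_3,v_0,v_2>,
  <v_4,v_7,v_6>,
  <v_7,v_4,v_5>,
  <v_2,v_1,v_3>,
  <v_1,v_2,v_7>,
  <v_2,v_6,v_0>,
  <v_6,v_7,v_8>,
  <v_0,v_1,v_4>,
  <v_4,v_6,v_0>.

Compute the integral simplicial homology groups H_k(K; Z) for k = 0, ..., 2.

Order the vertices as v_0 < v_1 < v_2 < v_3 < v_4 < v_5 < v_6 < v_7 < v_8. Listing each simplex with vertices in this order, K has dimension 2 with simplices:

  0-simplices (9): [v_0], [v_1], [v_2], [v_3], [v_4], [v_5], [v_6], [v_7], [v_8]
  1-simplices (27): (27 of them)
  2-simplices (18): (18 of them)

giving chain groups C_0 ≅ Z^9, C_1 ≅ Z^27, C_2 ≅ Z^18.

Boundary ∂_1: C_1 → C_0 sends each edge [p,q] (with p < q) to q − p.
This gives a 9×27 integer matrix of rank 8; reducing to Smith normal form yields diagonal entries (1,1,1,1,1,1,1,1).

∂_2: C_2 → C_1 sends each 2-simplex [p,q,r] to [q,r] − [p,r] + [p,q]. For instance
  ∂[v_0,v_4,v_6] = [v_4,v_6] − [v_0,v_6] + [v_0,v_4],
  ∂[v_5,v_6,v_8] = [v_6,v_8] − [v_5,v_8] + [v_5,v_6].
As a 27×18 matrix over Z this has rank 18, with invariant factors (1,1,1,1,1,1,1,1,1,1,1,1,1,1,1,1,1,2).

From H_k ≅ ker(∂_k) / im(∂_{k+1}) we obtain:

  H_0: rank C_0 − rank ∂_1 = 9 − 8 = 1, and the invariant factors of ∂_1 are all 1, so H_0 ≅ Z.
  H_1: rank ker ∂_1 − rank ∂_2 = (27 − 8) − 18 = 1, and ∂_2 has invariant factor 2 > 1, so H_1 ≅ Z ⊕ Z/2.
  H_2: rank ker ∂_2 − rank ∂_3 = (18 − 18) − 0 = 0, and there is no ∂_3, so H_2 ≅ 0.

(K is a triangulation of the Klein bottle.)

H_0 = Z,  H_1 = Z ⊕ Z/2,  H_2 = 0.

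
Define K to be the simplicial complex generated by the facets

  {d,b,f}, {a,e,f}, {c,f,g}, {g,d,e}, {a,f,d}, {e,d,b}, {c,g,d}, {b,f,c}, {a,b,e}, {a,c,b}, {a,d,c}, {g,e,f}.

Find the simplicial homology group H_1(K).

Take the total order a < b < c < d < e < f < g on the vertex set. Then K (dimension 2) consists of the simplices:

  0-simplices (7): a, b, c, d, e, f, g
  1-simplices (18): ab, ac, ad, ae, af, bc, bd, be, bf, cd, cf, cg, de, df, dg, ef, eg, fg
  2-simplices (12): abc, abe, acd, adf, aef, bcf, bde, bdf, cdg, cfg, deg, efg

Hence C_0 ≅ Z^7, C_1 ≅ Z^18, C_2 ≅ Z^12.

Boundary ∂_1: C_1 → C_0 sends each edge [p,q] (with p < q) to q − p. For instance
  ∂ac = c − a.
The 7×18 boundary matrix has rank 6 and Smith normal form diag(1,1,1,1,1,1).

Boundary ∂_2: C_2 → C_1 sends each 2-simplex [p,q,r] to [q,r] − [p,r] + [p,q]. For instance
  ∂bde = de − be + bd,
  ∂cdg = dg − cg + cd.
The resulting 18×12 matrix has rank 12, and its Smith normal form has invariant factors (1,1,1,1,1,1,1,1,1,1,1,2).

Reading off H_k = ker ∂_k / im ∂_{k+1}:

  H_1: rank ker ∂_1 − rank ∂_2 = (18 − 6) − 12 = 0, and ∂_2 has invariant factor 2 > 1, so H_1 ≅ Z/2.

H_1 ≅ Z/2.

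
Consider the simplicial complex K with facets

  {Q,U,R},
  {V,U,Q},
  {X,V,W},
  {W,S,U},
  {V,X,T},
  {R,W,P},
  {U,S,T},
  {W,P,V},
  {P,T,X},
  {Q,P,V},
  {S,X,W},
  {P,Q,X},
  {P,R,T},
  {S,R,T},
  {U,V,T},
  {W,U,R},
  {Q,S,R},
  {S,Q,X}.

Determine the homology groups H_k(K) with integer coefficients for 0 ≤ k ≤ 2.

Fix the vertex order P < Q < R < S < T < U < V < W < X and write every simplex with vertices in increasing order. Then dim K = 2 and the simplices of K are:

  0-simplices (9): P, Q, R, S, T, U, V, W, X
  1-simplices (27): PQ, PR, PT, PV, PW, PX, QR, QS, QU, QV, QX, RS, RT, RU, RW, ST, SU, SW, SX, TU, TV, TX, UV, UW, VW, VX, WX
  2-simplices (18): PQV, PQX, PRT, PRW, PTX, PVW, QRS, QRU, QSX, QUV, RST, RUW, STU, SUW, SWX, TUV, TVX, VWX

giving chain groups C_0 ≅ Z^9, C_1 ≅ Z^27, C_2 ≅ Z^18.

The boundary map ∂_1: C_1 → C_0 maps an edge to its endpoints' difference, ∂[p,q] = q − p. For instance
  ∂RU = U − R.
This gives a 9×27 integer matrix of rank 8; reducing to Smith normal form yields diagonal entries (1,1,1,1,1,1,1,1).

Boundary ∂_2: C_2 → C_1 sends each 2-simplex [p,q,r] to [q,r] − [p,r] + [p,q]. For instance
  ∂TVX = VX − TX + TV,
  ∂TUV = UV − TV + TU.
The resulting 27×18 matrix has rank 18, and its Smith normal form has invariant factors (1,1,1,1,1,1,1,1,1,1,1,1,1,1,1,1,1,2).

Now H_k = ker ∂_k / im ∂_{k+1}, so:

  H_0: rank C_0 − rank ∂_1 = 9 − 8 = 1, and the invariant factors of ∂_1 are all 1, so H_0 ≅ Z.
  H_1: rank ker ∂_1 − rank ∂_2 = (27 − 8) − 18 = 1, and ∂_2 has invariant factor 2 > 1, so H_1 ≅ Z ⊕ Z/2.
  H_2: rank ker ∂_2 − rank ∂_3 = (18 − 18) − 0 = 0, and there is no ∂_3, so H_2 ≅ 0.

As a check, the Euler characteristic is 9 − 27 + 18 = 0, which agrees with 1 − 1 + 0 = 0.
(K is a triangulation of the Klein bottle.)

H_0 = Z,  H_1 = Z ⊕ Z/2,  H_2 = 0.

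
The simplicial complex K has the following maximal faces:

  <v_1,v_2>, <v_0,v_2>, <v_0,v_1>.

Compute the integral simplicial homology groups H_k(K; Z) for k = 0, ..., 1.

H_0 = Z,  H_1 = Z.

Fix the vertex order v_0 < v_1 < v_2 and write every simplex with vertices in increasing order. Then dim K = 1 and the simplices of K are:

  0-simplices (3): [v_0], [v_1], [v_2]
  1-simplices (3): [v_0,v_1], [v_0,v_2], [v_1,v_2]

giving chain groups C_0 ≅ Z^3, C_1 ≅ Z^3.

The boundary map ∂_1: C_1 → C_0 is given by ∂[p,q] = [q] − [p].
As a 3×3 matrix over Z this has rank 2, with invariant factors (1,1).

Computing H_k = (kernel of ∂_k) / (image of ∂_{k+1}):

  H_0: rank C_0 − rank ∂_1 = 3 − 2 = 1, and the invariant factors of ∂_1 are all 1, so H_0 ≅ Z.
  H_1: rank ker ∂_1 − rank ∂_2 = (3 − 2) − 0 = 1, and there is no ∂_2, so H_1 ≅ Z.

(K is a triangulation of the circle S^1.)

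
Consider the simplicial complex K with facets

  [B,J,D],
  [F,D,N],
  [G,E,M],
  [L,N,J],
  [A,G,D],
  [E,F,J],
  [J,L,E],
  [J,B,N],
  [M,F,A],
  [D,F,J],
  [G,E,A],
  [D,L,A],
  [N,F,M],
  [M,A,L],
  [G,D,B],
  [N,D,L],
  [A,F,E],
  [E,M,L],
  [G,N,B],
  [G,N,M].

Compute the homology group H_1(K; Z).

Fix the vertex order A < B < D < E < F < G < J < L < M < N and write every simplex with vertices in increasing order. Then dim K = 2 and the simplices of K are:

  0-simplices (10): A, B, D, E, F, G, J, L, M, N
  1-simplices (30): AD, AE, AF, AG, AL, AM, BD, BG, BJ, BN, DF, DG, DJ, DL, DN, EF, EG, EJ, EL, EM, FJ, FM, FN, GM, GN, JL, JN, LM, LN, MN
  2-simplices (20): ADG, ADL, AEF, AEG, AFM, ALM, BDG, BDJ, BGN, BJN, DFJ, DFN, DLN, EFJ, EGM, EJL, ELM, FMN, GMN, JLN

so the chain groups are C_0 ≅ Z^10, C_1 ≅ Z^30, C_2 ≅ Z^20.

∂_1: C_1 → C_0 is given by ∂[p,q] = [q] − [p].
The 10×30 boundary matrix has rank 9 and Smith normal form diag(1,1,1,1,1,1,1,1,1).

∂_2: C_2 → C_1 maps a triangle to the signed sum of its edges. For instance
  ∂ADL = DL − AL + AD,
  ∂EGM = GM − EM + EG.
This gives a 30×20 integer matrix of rank 20; reducing to Smith normal form yields diagonal entries (1,1,1,1,1,1,1,1,1,1,1,1,1,1,1,1,1,1,1,2).

Computing H_k = (kernel of ∂_k) / (image of ∂_{k+1}):

  H_1: rank ker ∂_1 − rank ∂_2 = (30 − 9) − 20 = 1, and ∂_2 has invariant factor 2 > 1, so H_1 ≅ Z × Z/2.

H_1 ≅ Z × Z/2.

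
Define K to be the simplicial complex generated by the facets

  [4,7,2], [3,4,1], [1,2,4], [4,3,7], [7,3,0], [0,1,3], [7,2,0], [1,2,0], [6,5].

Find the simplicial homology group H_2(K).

Fix the vertex order 0 < 1 < 2 < 3 < 4 < 5 < 6 < 7 and write every simplex with vertices in increasing order. Then dim K = 2 and the simplices of K are:

  0-simplices (8): [0], [1], [2], [3], [4], [5], [6], [7]
  1-simplices (13): [0,1], [0,2], [0,3], [0,7], [1,2], [1,3], [1,4], [2,4], [2,7], [3,4], [3,7], [4,7], [5,6]
  2-simplices (8): [0,1,2], [0,1,3], [0,2,7], [0,3,7], [1,2,4], [1,3,4], [2,4,7], [3,4,7]

so the chain groups are C_0 ≅ Z^8, C_1 ≅ Z^13, C_2 ≅ Z^8.

The boundary map ∂_1: C_1 → C_0 maps an edge to its endpoints' difference, ∂[p,q] = q − p. For instance
  ∂[3,4] = [4] − [3].
The 8×13 boundary matrix has rank 6 and Smith normal form diag(1,1,1,1,1,1).

∂_2: C_2 → C_1 acts by ∂[p,q,r] = [q,r] − [p,r] + [p,q]. For instance
  ∂[0,1,3] = [1,3] − [0,3] + [0,1],
  ∂[1,2,4] = [2,4] − [1,4] + [1,2].
The 13×8 boundary matrix has rank 7 and Smith normal form diag(1,1,1,1,1,1,1).

From H_k ≅ ker(∂_k) / im(∂_{k+1}) we obtain:

  H_2: rank ker ∂_2 − rank ∂_3 = (8 − 7) − 0 = 1, and there is no ∂_3, so H_2 = Z.

H_2 ≅ Z.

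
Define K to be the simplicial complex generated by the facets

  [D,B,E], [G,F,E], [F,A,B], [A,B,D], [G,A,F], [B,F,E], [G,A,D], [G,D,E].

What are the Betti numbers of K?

Order the vertices as A < B < D < E < F < G. Listing each simplex with vertices in this order, K has dimension 2 with simplices:

  0-simplices (6): A, B, D, E, F, G
  1-simplices (12): AB, AD, AF, AG, BD, BE, BF, DE, DG, EF, EG, FG
  2-simplices (8): ABD, ABF, ADG, AFG, BDE, BEF, DEG, EFG

giving chain groups C_0 ≅ Z^6, C_1 ≅ Z^12, C_2 ≅ Z^8.

Boundary ∂_1: C_1 → C_0 maps an edge to its endpoints' difference, ∂[p,q] = q − p.
The 6×12 boundary matrix has rank 5 and Smith normal form diag(1,1,1,1,1).

Boundary ∂_2: C_2 → C_1 maps a triangle to the signed sum of its edges. For instance
  ∂EFG = FG − EG + EF,
  ∂ADG = DG − AG + AD.
The 12×8 boundary matrix has rank 7 and Smith normal form diag(1,1,1,1,1,1,1).

Computing H_k = (kernel of ∂_k) / (image of ∂_{k+1}):

  H_0: rank C_0 − rank ∂_1 = 6 − 5 = 1, and the invariant factors of ∂_1 are all 1, so H_0 ≅ Z.
  H_1: rank ker ∂_1 − rank ∂_2 = (12 − 5) − 7 = 0, and the invariant factors of ∂_2 are all 1, so H_1 ≅ 0.
  H_2: rank ker ∂_2 − rank ∂_3 = (8 − 7) − 0 = 1, and there is no ∂_3, so H_2 ≅ Z.

As a check, the Euler characteristic is 6 − 12 + 8 = 2, which agrees with 1 − 0 + 1 = 2.

Hence the Betti numbers are b_0 = 1, b_1 = 0, b_2 = 1.

b_0 = 1, b_1 = 0, b_2 = 1.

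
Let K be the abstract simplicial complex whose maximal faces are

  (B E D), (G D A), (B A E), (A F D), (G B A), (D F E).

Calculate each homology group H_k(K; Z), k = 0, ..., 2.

Take the total order A < B < D < E < F < G on the vertex set. Then K (dimension 2) consists of the simplices:

  0-simplices (6): A, B, D, E, F, G
  1-simplices (12): AB, AD, AE, AF, AG, BD, BE, BG, DE, DF, DG, EF
  2-simplices (6): ABE, ABG, ADF, ADG, BDE, DEF

so the chain groups are C_0 ≅ Z^6, C_1 ≅ Z^12, C_2 ≅ Z^6.

Boundary ∂_1: C_1 → C_0 is given by ∂[p,q] = [q] − [p]. For instance
  ∂BD = D − B.
The resulting 6×12 matrix has rank 5, and its Smith normal form has invariant factors (1,1,1,1,1).

Boundary ∂_2: C_2 → C_1 sends each 2-simplex [p,q,r] to [q,r] − [p,r] + [p,q]. For instance
  ∂BDE = DE − BE + BD,
  ∂ADF = DF − AF + AD.
The 12×6 boundary matrix has rank 6 and Smith normal form diag(1,1,1,1,1,1).

From H_k ≅ ker(∂_k) / im(∂_{k+1}) we obtain:

  H_0: rank C_0 − rank ∂_1 = 6 − 5 = 1, and the invariant factors of ∂_1 are all 1, so H_0 ≅ Z.
  H_1: rank ker ∂_1 − rank ∂_2 = (12 − 5) − 6 = 1, and the invariant factors of ∂_2 are all 1, so H_1 ≅ Z.
  H_2: rank ker ∂_2 − rank ∂_3 = (6 − 6) − 0 = 0, and there is no ∂_3, so H_2 ≅ 0.

H_0 ≅ Z,  H_1 ≅ Z,  H_2 = 0.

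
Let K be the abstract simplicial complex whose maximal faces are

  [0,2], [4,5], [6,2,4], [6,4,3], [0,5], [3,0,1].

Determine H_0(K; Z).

H_0 = Z.

Order the vertices as 0 < 1 < 2 < 3 < 4 < 5 < 6. Listing each simplex with vertices in this order, K has dimension 2 with simplices:

  0-simplices (7): [0], [1], [2], [3], [4], [5], [6]
  1-simplices (11): [0,1], [0,2], [0,3], [0,5], [1,3], [2,4], [2,6], [3,4], [3,6], [4,5], [4,6]
  2-simplices (3): [0,1,3], [2,4,6], [3,4,6]

Hence C_0 ≅ Z^7, C_1 ≅ Z^11, C_2 ≅ Z^3.

∂_1: C_1 → C_0 is given by ∂[p,q] = [q] − [p].
This gives a 7×11 integer matrix of rank 6; reducing to Smith normal form yields diagonal entries (1,1,1,1,1,1).

The boundary map ∂_2: C_2 → C_1 acts by ∂[p,q,r] = [q,r] − [p,r] + [p,q]. For instance
  ∂[2,4,6] = [4,6] − [2,6] + [2,4],
  ∂[0,1,3] = [1,3] − [0,3] + [0,1].
As a 11×3 matrix over Z this has rank 3, with invariant factors (1,1,1).

From H_k ≅ ker(∂_k) / im(∂_{k+1}) we obtain:

  H_0: rank C_0 − rank ∂_1 = 7 − 6 = 1, and the invariant factors of ∂_1 are all 1, so H_0 = Z.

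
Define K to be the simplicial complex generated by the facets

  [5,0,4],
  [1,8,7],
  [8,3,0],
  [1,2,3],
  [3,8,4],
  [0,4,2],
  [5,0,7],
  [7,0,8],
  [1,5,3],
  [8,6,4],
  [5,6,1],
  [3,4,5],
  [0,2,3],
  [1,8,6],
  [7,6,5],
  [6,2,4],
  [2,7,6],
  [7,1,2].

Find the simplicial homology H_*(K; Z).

H_0 = Z,  H_1 = Z ⊕ Z/2,  H_2 = 0.

Fix the vertex order 0 < 1 < 2 < 3 < 4 < 5 < 6 < 7 < 8 and write every simplex with vertices in increasing order. Then dim K = 2 and the simplices of K are:

  0-simplices (9): [0], [1], [2], [3], [4], [5], [6], [7], [8]
  1-simplices (27): (27 of them)
  2-simplices (18): [0,2,3], [0,2,4], [0,3,8], [0,4,5], [0,5,7], [0,7,8], [1,2,3], [1,2,7], [1,3,5], [1,5,6], [1,6,8], [1,7,8], [2,4,6], [2,6,7], [3,4,5], [3,4,8], [4,6,8], [5,6,7]

Hence C_0 ≅ Z^9, C_1 ≅ Z^27, C_2 ≅ Z^18.

Boundary ∂_1: C_1 → C_0 is given by ∂[p,q] = [q] − [p]. For instance
  ∂[0,2] = [2] − [0].
The 9×27 boundary matrix has rank 8 and Smith normal form diag(1,1,1,1,1,1,1,1).

Boundary ∂_2: C_2 → C_1 maps a triangle to the signed sum of its edges. For instance
  ∂[3,4,8] = [4,8] − [3,8] + [3,4],
  ∂[1,3,5] = [3,5] − [1,5] + [1,3].
This gives a 27×18 integer matrix of rank 18; reducing to Smith normal form yields diagonal entries (1,1,1,1,1,1,1,1,1,1,1,1,1,1,1,1,1,2).

Reading off H_k = ker ∂_k / im ∂_{k+1}:

  H_0: rank C_0 − rank ∂_1 = 9 − 8 = 1, and the invariant factors of ∂_1 are all 1, so H_0 ≅ Z.
  H_1: rank ker ∂_1 − rank ∂_2 = (27 − 8) − 18 = 1, and ∂_2 has invariant factor 2 > 1, so H_1 ≅ Z ⊕ Z/2.
  H_2: rank ker ∂_2 − rank ∂_3 = (18 − 18) − 0 = 0, and there is no ∂_3, so H_2 ≅ 0.

(K is a triangulation of the Klein bottle.)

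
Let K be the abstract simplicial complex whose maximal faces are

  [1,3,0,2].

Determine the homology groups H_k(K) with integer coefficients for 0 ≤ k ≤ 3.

H_0 ≅ Z,  H_1 = 0,  H_2 = 0,  H_3 = 0.

Fix the vertex order 0 < 1 < 2 < 3 and write every simplex with vertices in increasing order. Then dim K = 3 and the simplices of K are:

  0-simplices (4): [0], [1], [2], [3]
  1-simplices (6): [0,1], [0,2], [0,3], [1,2], [1,3], [2,3]
  2-simplices (4): [0,1,2], [0,1,3], [0,2,3], [1,2,3]
  3-simplices (1): [0,1,2,3]

giving chain groups C_0 ≅ Z^4, C_1 ≅ Z^6, C_2 ≅ Z^4, C_3 ≅ Z^1.

∂_1: C_1 → C_0 is given by ∂[p,q] = [q] − [p]. For instance
  ∂[0,1] = [1] − [0].
As a 4×6 matrix over Z this has rank 3, with invariant factors (1,1,1).

The boundary map ∂_2: C_2 → C_1 sends each 2-simplex [p,q,r] to [q,r] − [p,r] + [p,q]. For instance
  ∂[1,2,3] = [2,3] − [1,3] + [1,2],
  ∂[0,1,2] = [1,2] − [0,2] + [0,1].
The 6×4 boundary matrix has rank 3 and Smith normal form diag(1,1,1).

∂_3: C_3 → C_2 sends each 3-simplex σ to the alternating sum Σ_i (−1)^i (σ with its i-th vertex removed). For instance
  ∂[0,1,2,3] = [1,2,3] − [0,2,3] + [0,1,3] − [0,1,2].
The resulting 4×1 matrix has rank 1, and its Smith normal form has invariant factors (1).

Reading off H_k = ker ∂_k / im ∂_{k+1}:

  H_0: rank C_0 − rank ∂_1 = 4 − 3 = 1, and the invariant factors of ∂_1 are all 1, so H_0 = Z.
  H_1: rank ker ∂_1 − rank ∂_2 = (6 − 3) − 3 = 0, and the invariant factors of ∂_2 are all 1, so H_1 = 0.
  H_2: rank ker ∂_2 − rank ∂_3 = (4 − 3) − 1 = 0, and the invariant factors of ∂_3 are all 1, so H_2 = 0.
  H_3: rank ker ∂_3 − rank ∂_4 = (1 − 1) − 0 = 0, and there is no ∂_4, so H_3 = 0.

As a check, the Euler characteristic is 4 − 6 + 4 − 1 = 1, which agrees with 1 − 0 + 0 − 0 = 1.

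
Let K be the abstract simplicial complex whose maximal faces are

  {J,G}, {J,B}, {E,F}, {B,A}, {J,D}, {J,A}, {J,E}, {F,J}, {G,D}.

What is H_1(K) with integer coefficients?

Order the vertices as A < B < D < E < F < G < J. Listing each simplex with vertices in this order, K has dimension 1 with simplices:

  0-simplices (7): A, B, D, E, F, G, J
  1-simplices (9): AB, AJ, BJ, DG, DJ, EF, EJ, FJ, GJ

so the chain groups are C_0 ≅ Z^7, C_1 ≅ Z^9.

∂_1: C_1 → C_0 is given by ∂[p,q] = [q] − [p].
The resulting 7×9 matrix has rank 6, and its Smith normal form has invariant factors (1,1,1,1,1,1).

Now H_k = ker ∂_k / im ∂_{k+1}, so:

  H_1: rank ker ∂_1 − rank ∂_2 = (9 − 6) − 0 = 3, and there is no ∂_2, so H_1 = Z^3.

H_1 = Z^3.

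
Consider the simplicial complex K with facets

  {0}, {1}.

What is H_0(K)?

Fix the vertex order 0 < 1 and write every simplex with vertices in increasing order. Then dim K = 0 and the simplices of K are:

  0-simplices (2): [0], [1]

Hence C_0 ≅ Z^2.

Reading off H_k = ker ∂_k / im ∂_{k+1}:

  H_0: rank C_0 − rank ∂_1 = 2 − 0 = 2, and there is no ∂_1, so H_0 = Z^2.

(K is a triangulation of a set of 2 points.)

H_0 ≅ Z^2.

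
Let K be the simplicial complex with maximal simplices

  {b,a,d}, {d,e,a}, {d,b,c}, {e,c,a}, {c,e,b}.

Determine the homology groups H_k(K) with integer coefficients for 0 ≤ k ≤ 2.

We work with the vertex ordering a < b < c < d < e. The simplices of K, each written with vertices in increasing order, are:

  0-simplices (5): a, b, c, d, e
  1-simplices (10): ab, ac, ad, ae, bc, bd, be, cd, ce, de
  2-simplices (5): abd, ace, ade, bcd, bce

giving chain groups C_0 ≅ Z^5, C_1 ≅ Z^10, C_2 ≅ Z^5.

∂_1: C_1 → C_0 is given by ∂[p,q] = [q] − [p].
The 5×10 boundary matrix has rank 4 and Smith normal form diag(1,1,1,1).

The boundary map ∂_2: C_2 → C_1 maps a triangle to the signed sum of its edges. For instance
  ∂bcd = cd − bd + bc,
  ∂abd = bd − ad + ab.
As a 10×5 matrix over Z this has rank 5, with invariant factors (1,1,1,1,1).

From H_k ≅ ker(∂_k) / im(∂_{k+1}) we obtain:

  H_0: rank C_0 − rank ∂_1 = 5 − 4 = 1, and the invariant factors of ∂_1 are all 1, so H_0 ≅ Z.
  H_1: rank ker ∂_1 − rank ∂_2 = (10 − 4) − 5 = 1, and the invariant factors of ∂_2 are all 1, so H_1 ≅ Z.
  H_2: rank ker ∂_2 − rank ∂_3 = (5 − 5) − 0 = 0, and there is no ∂_3, so H_2 ≅ 0.

(K is a triangulation of the Möbius band.)

H_0 ≅ Z,  H_1 ≅ Z,  H_2 = 0.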